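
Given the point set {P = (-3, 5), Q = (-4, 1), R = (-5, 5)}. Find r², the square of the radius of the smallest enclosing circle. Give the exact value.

Side lengths²: PQ² = 17, PR² = 4, QR² = 17.
Since QR² = 17 < 17 + 4 = 21, the triangle is acute, so the smallest enclosing circle is the circumcircle.
Circumcentre = (-4, 3.125), r² = 4.515625.

4.515625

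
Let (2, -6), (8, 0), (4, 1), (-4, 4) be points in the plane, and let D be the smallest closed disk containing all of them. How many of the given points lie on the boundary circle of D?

The minimum enclosing circle is determined by three boundary points: (2, -6), (8, 0), (-4, 4).
Their circumcentre is (1.5, 0.5) with r² = 42.5.
The farthest remaining point (4, 1) is at distance² 6.5 ≤ 42.5.
The points at distance exactly r from the centre are (2, -6), (8, 0), (-4, 4) — 3 points.

3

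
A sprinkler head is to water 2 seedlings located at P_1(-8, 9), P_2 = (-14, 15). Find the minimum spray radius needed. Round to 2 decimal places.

The smallest circle enclosing two points has them as diameter endpoints.
Centre = midpoint = (-11, 12); r² = |P_1P_2|²/4 = 72/4 = 18.
r = √18 ≈ 4.24.

4.24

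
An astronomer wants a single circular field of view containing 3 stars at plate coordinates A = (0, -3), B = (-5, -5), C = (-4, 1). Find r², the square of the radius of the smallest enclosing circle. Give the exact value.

Side lengths²: AB² = 29, AC² = 32, BC² = 37.
Since BC² = 37 < 32 + 29 = 61, the triangle is acute, so the smallest enclosing circle is the circumcircle.
Circumcentre = (-45/14, -31/14), r² = 1073/98.

1073/98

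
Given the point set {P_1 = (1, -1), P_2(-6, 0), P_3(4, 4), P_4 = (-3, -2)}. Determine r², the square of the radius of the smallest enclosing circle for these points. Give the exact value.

By Welzl's lemma the MEC is supported by two points (diametrically opposite) or three points (on a circumcircle).
The farthest pair is P_2–P_3 with squared distance 116. The circle on this segment as diameter has centre (-1, 2) and r² = 116/4 = 29.
Check P_1: distance² to centre = 13 ≤ 29, so it lies inside.
All remaining points lie in this disk, and no smaller disk contains both endpoints, so this is the minimum enclosing circle.

29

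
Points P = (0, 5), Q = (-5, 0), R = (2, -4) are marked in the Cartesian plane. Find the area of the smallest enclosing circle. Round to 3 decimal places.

Side lengths²: PQ² = 50, PR² = 85, QR² = 65.
Since PR² = 85 < 65 + 50 = 115, the triangle is acute, so the smallest enclosing circle is the circumcircle.
Circumcentre = (-5/22, 5/22), r² = 5525/242.
Area = π·r² = π·5525/242 ≈ 71.724.

71.724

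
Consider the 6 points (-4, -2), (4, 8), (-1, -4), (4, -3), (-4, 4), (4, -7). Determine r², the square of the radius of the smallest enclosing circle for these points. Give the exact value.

A smallest enclosing disk is always determined by at most three of the input points on its boundary.
The minimum enclosing circle is determined by three boundary points: (4, 8), (-4, 4), (4, -7).
Their circumcentre is (2.75, 0.5) with r² = 57.8125.
The farthest remaining point (-4, -2) is at distance² 51.8125 ≤ 57.8125.

57.8125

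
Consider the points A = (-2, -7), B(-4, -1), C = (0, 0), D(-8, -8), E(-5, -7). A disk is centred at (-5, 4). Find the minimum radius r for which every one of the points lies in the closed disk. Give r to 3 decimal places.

The required radius is the distance from (-5, 4) to the farthest point.
Squared distances: 130, 26, 41, 153, 121.
Maximum is 153, attained at D.
r = √153 ≈ 12.369.

12.369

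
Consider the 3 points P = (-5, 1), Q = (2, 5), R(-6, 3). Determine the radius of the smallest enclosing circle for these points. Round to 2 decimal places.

Side lengths²: PQ² = 65, PR² = 5, QR² = 68.
Since QR² = 68 < 65 + 5 = 70, the triangle is acute, so the smallest enclosing circle is the circumcircle.
Circumcentre = (-35/18, 34/9), r² = 5525/324.
r = √(5525/324) ≈ 4.13.

4.13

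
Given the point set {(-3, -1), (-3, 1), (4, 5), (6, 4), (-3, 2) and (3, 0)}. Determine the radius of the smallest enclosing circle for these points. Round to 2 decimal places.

By Welzl's lemma the MEC is supported by two points (diametrically opposite) or three points (on a circumcircle).
The farthest pair is (-3, -1)–(6, 4) with squared distance 106. The circle on this segment as diameter has centre (1.5, 1.5) and r² = 106/4 = 26.5.
Check (-3, 1): distance² to centre = 20.5 ≤ 26.5, so it lies inside.
All remaining points lie in this disk, and no smaller disk contains both endpoints, so this is the minimum enclosing circle.
r = √(26.5) ≈ 5.15.

5.15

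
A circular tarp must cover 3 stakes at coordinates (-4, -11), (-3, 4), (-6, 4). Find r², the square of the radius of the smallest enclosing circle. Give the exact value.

Call the three points A, B, C in the order given.
Side lengths²: AB² = 226, AC² = 229, BC² = 9.
Since AC² = 229 < 226 + 9 = 235, the triangle is acute, so the smallest enclosing circle is the circumcircle.
Circumcentre = (-4.5, -103/30), r² = 25877/450.

25877/450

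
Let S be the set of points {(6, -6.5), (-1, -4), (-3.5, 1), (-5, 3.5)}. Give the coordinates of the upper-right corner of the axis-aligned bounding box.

x-range [-5, 6], y-range [-6.5, 3.5].
The upper-right corner is (6, 3.5).

(6, 3.5)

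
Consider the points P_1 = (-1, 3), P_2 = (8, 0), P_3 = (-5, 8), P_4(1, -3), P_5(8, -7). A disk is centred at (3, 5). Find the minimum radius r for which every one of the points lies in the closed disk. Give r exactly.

13

The required radius is the distance from (3, 5) to the farthest point.
Squared distances: 20, 50, 73, 68, 169.
Maximum is 169, attained at P_5.
r = √169 = 13.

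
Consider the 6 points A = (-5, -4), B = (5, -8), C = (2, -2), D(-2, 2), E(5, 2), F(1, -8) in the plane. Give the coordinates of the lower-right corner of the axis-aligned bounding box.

x-range [-5, 5], y-range [-8, 2].
The lower-right corner is (5, -8).

(5, -8)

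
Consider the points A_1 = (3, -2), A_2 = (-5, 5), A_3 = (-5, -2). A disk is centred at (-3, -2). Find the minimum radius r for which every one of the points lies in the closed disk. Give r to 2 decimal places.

The required radius is the distance from (-3, -2) to the farthest point.
Squared distances: 36, 53, 4.
Maximum is 53, attained at A_2.
r = √53 ≈ 7.28.

7.28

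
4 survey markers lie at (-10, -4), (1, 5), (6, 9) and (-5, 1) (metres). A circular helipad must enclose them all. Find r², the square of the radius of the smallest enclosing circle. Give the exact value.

106.25

By Welzl's lemma the MEC is supported by two points (diametrically opposite) or three points (on a circumcircle).
The farthest pair is (-10, -4)–(6, 9) with squared distance 425. The circle on this segment as diameter has centre (-2, 2.5) and r² = 425/4 = 106.25.
Check (1, 5): distance² to centre = 15.25 ≤ 106.25, so it lies inside.
All remaining points lie in this disk, and no smaller disk contains both endpoints, so this is the minimum enclosing circle.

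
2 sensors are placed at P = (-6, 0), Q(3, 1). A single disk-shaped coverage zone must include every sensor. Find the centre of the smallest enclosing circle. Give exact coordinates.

(-1.5, 0.5)

The smallest circle enclosing two points has them as diameter endpoints.
Centre = midpoint = (-1.5, 0.5); r² = |PQ|²/4 = 82/4 = 20.5.
Centre = (-1.5, 0.5).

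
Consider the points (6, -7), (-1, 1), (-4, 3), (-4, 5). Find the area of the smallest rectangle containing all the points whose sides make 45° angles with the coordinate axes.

In coordinates u = x + y, v = x − y the rectangle is axis-aligned; the map (x,y)→(u,v) scales areas by 2.
u-values: -1, 0, -1, 1; range = 1 − (-1) = 2.
v-values: 13, -2, -7, -9; range = 13 − (-9) = 22.
Area = (2 × 22) / 2 = 22.

22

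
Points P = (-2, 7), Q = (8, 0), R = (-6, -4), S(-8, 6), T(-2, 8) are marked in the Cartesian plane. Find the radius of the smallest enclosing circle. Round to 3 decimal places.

The minimum enclosing circle is determined by three boundary points: Q, R, S.
Their circumcentre is (-9/37, 87/37) with r² = 100594/1369.
The farthest remaining point T is at distance² 47906/1369 ≤ 100594/1369.
r = √(100594/1369) ≈ 8.572.

8.572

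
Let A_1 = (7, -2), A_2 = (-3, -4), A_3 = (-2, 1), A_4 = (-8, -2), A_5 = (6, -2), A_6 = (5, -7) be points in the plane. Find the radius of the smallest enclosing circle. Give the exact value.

By Welzl's lemma the MEC is supported by two points (diametrically opposite) or three points (on a circumcircle).
The farthest pair is A_1–A_4 with squared distance 225. The circle on this segment as diameter has centre (-0.5, -2) and r² = 225/4 = 56.25.
Check A_2: distance² to centre = 10.25 ≤ 56.25, so it lies inside.
All remaining points lie in this disk, and no smaller disk contains both endpoints, so this is the minimum enclosing circle.
r = √(56.25) = 7.5.

7.5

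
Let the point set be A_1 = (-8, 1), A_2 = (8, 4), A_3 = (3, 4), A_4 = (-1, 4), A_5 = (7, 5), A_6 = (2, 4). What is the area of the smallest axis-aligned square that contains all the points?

The bounding box has width 16 and height 4.
An axis-aligned square enclosing the set must have side ≥ max(width, height).
So the minimum side is max(16, 4) = 16.
Area = 16² = 256.

256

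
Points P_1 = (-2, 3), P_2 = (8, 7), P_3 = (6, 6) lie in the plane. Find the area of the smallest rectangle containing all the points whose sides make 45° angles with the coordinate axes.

In coordinates u = x + y, v = x − y the rectangle is axis-aligned; the map (x,y)→(u,v) scales areas by 2.
u-values: 1, 15, 12; range = 15 − 1 = 14.
v-values: -5, 1, 0; range = 1 − (-5) = 6.
Area = (14 × 6) / 2 = 42.

42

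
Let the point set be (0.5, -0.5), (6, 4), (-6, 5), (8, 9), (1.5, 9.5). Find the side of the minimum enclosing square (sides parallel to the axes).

14

The bounding box has width 14 and height 10.
An axis-aligned square enclosing the set must have side ≥ max(width, height).
So the minimum side is max(14, 10) = 14.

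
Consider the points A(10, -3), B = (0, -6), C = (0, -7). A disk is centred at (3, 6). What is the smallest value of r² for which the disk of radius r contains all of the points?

The required radius is the distance from (3, 6) to the farthest point.
Squared distances: 130, 153, 178.
Maximum is 178, attained at C.

178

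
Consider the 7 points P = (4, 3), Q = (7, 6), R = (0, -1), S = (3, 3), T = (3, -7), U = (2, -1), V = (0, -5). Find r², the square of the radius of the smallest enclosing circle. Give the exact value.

The minimum enclosing circle of a finite set is fixed by two of the points (as a diameter) or three (as a circumcircle).
The farthest pair is Q–T with squared distance 185. The circle on this segment as diameter has centre (5, -0.5) and r² = 185/4 = 46.25.
Check P: distance² to centre = 13.25 ≤ 46.25, so it lies inside.
All remaining points lie in this disk, and no smaller disk contains both endpoints, so this is the minimum enclosing circle.

46.25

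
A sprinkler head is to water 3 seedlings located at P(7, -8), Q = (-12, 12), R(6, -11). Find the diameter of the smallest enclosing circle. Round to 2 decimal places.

Side lengths²: PQ² = 761, PR² = 10, QR² = 853.
Since QR² = 853 ≥ 761 + 10 = 771, the angle opposite QR is not acute, so the smallest enclosing circle has QR as diameter.
Centre = midpoint of QR = (-3, 0.5), r² = 853/4 = 213.25.
Diameter = 2r = 2√(213.25) ≈ 29.21.

29.21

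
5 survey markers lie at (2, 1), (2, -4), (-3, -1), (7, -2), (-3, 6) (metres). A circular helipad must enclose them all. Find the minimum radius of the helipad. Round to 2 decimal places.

The farthest pair is (7, -2)–(-3, 6) with squared distance 164. The circle on this segment as diameter has centre (2, 2) and r² = 164/4 = 41.
Check (2, 1): distance² to centre = 1 ≤ 41, so it lies inside.
All remaining points lie in this disk, and no smaller disk contains both endpoints, so this is the minimum enclosing circle.
r = √41 ≈ 6.40.

6.40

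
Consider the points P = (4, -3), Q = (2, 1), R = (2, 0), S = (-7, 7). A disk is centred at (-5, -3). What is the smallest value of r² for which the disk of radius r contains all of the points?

The required radius is the distance from (-5, -3) to the farthest point.
Squared distances: 81, 65, 58, 104.
Maximum is 104, attained at S.

104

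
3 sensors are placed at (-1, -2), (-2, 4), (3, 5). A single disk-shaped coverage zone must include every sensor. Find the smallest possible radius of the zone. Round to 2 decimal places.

Call the three points A, B, C in the order given.
Side lengths²: AB² = 37, AC² = 65, BC² = 26.
Since AC² = 65 ≥ 37 + 26 = 63, the angle opposite AC is not acute, so the smallest enclosing circle has AC as diameter.
Centre = midpoint of AC = (1, 1.5), r² = 65/4 = 16.25.
r = √(16.25) ≈ 4.03.

4.03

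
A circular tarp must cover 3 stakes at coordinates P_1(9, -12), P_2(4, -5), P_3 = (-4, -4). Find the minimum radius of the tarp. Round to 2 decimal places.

Side lengths²: P_1P_2² = 74, P_1P_3² = 233, P_2P_3² = 65.
Since P_1P_3² = 233 ≥ 74 + 65 = 139, the angle opposite P_1P_3 is not acute, so the smallest enclosing circle has P_1P_3 as diameter.
Centre = midpoint of P_1P_3 = (2.5, -8), r² = 233/4 = 58.25.
r = √(58.25) ≈ 7.63.

7.63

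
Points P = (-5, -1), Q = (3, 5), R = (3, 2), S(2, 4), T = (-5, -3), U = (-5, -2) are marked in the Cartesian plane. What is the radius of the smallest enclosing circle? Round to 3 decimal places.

A smallest enclosing disk is always determined by at most three of the input points on its boundary.
The farthest pair is Q–T with squared distance 128. The circle on this segment as diameter has centre (-1, 1) and r² = 128/4 = 32.
Check P: distance² to centre = 20 ≤ 32, so it lies inside.
All remaining points lie in this disk, and no smaller disk contains both endpoints, so this is the minimum enclosing circle.
r = √32 ≈ 5.657.

5.657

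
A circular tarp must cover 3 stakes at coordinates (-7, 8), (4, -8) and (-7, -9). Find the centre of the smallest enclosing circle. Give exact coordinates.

(-49/22, -0.5)

Call the three points A, B, C in the order given.
Side lengths²: AB² = 377, AC² = 289, BC² = 122.
Since AB² = 377 < 289 + 122 = 411, the triangle is acute, so the smallest enclosing circle is the circumcircle.
Circumcentre = (-49/22, -0.5), r² = 22997/242.
Centre = (-49/22, -0.5).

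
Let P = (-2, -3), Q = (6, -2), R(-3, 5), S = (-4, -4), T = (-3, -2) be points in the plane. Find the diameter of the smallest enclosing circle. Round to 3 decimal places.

The minimum enclosing circle of a finite set is fixed by two of the points (as a diameter) or three (as a circumcircle).
The minimum enclosing circle is determined by three boundary points: Q, R, S.
Their circumcentre is (17/44, 3/44) with r² = 34645/968.
The farthest remaining point T is at distance² 15241/968 ≤ 34645/968.
Diameter = 2r = 2√(34645/968) ≈ 11.965.

11.965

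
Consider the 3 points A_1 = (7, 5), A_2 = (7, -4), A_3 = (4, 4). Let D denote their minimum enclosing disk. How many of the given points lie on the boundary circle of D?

3

Side lengths²: A_1A_2² = 81, A_1A_3² = 10, A_2A_3² = 73.
Since A_1A_2² = 81 < 73 + 10 = 83, the triangle is acute, so the smallest enclosing circle is the circumcircle.
Circumcentre = (41/6, 0.5), r² = 365/18.
The points at distance exactly r from the centre are A_1, A_2, A_3 — 3 points.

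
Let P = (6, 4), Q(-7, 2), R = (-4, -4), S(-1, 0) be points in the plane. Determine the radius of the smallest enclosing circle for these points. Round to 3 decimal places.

6.726

A smallest enclosing disk is always determined by at most three of the input points on its boundary.
The minimum enclosing circle is determined by three boundary points: P, Q, R.
Their circumcentre is (-2/7, 45/28) with r² = 35465/784.
The farthest remaining point S is at distance² 2425/784 ≤ 35465/784.
r = √(35465/784) ≈ 6.726.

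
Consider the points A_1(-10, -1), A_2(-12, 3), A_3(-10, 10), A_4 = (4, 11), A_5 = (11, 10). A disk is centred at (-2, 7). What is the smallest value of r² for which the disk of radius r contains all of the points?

178

The required radius is the distance from (-2, 7) to the farthest point.
Squared distances: 128, 116, 73, 52, 178.
Maximum is 178, attained at A_5.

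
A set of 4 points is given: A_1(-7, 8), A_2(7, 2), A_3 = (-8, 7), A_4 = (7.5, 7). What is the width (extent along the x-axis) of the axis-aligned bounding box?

max x = 7.5, min x = -8, so width = 15.5.

15.5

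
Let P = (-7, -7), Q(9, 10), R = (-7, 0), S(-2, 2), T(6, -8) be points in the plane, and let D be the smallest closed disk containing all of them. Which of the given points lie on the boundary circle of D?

The minimum enclosing circle of a finite set is fixed by two of the points (as a diameter) or three (as a circumcircle).
The farthest pair is P–Q with squared distance 545. The circle on this segment as diameter has centre (1, 1.5) and r² = 545/4 = 136.25.
Check R: distance² to centre = 66.25 ≤ 136.25, so it lies inside.
All remaining points lie in this disk, and no smaller disk contains both endpoints, so this is the minimum enclosing circle.
The points at distance exactly r from the centre are P, Q — 2 points.

P, Q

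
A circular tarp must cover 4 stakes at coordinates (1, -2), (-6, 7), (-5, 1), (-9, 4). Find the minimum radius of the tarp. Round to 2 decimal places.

The minimum enclosing circle is determined by three boundary points: (1, -2), (-6, 7), (-9, 4).
Their circumcentre is (-3.625, 1.625) with r² = 34.53125.
The farthest remaining point (-5, 1) is at distance² 2.28125 ≤ 34.53125.
r = √(34.53125) ≈ 5.88.

5.88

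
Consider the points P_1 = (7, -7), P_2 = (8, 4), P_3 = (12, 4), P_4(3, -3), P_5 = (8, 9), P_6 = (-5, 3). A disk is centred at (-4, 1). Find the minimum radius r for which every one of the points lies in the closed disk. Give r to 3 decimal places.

The required radius is the distance from (-4, 1) to the farthest point.
Squared distances: 185, 153, 265, 65, 208, 5.
Maximum is 265, attained at P_3.
r = √265 ≈ 16.279.

16.279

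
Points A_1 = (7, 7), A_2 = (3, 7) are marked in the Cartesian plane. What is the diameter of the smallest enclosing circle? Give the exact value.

4

The smallest circle enclosing two points has them as diameter endpoints.
Centre = midpoint = (5, 7); r² = |A_1A_2|²/4 = 16/4 = 4.
Diameter = 2r = 2√4 = 4.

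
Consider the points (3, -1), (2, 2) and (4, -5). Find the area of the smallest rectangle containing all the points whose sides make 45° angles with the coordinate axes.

22.5

In coordinates u = x + y, v = x − y the rectangle is axis-aligned; the map (x,y)→(u,v) scales areas by 2.
u-values: 2, 4, -1; range = 4 − (-1) = 5.
v-values: 4, 0, 9; range = 9 − 0 = 9.
Area = (5 × 9) / 2 = 22.5.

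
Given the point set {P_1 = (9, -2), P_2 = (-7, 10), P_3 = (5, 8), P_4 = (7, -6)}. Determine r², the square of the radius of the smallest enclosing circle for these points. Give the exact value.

A smallest enclosing disk is always determined by at most three of the input points on its boundary.
The farthest pair is P_2–P_4 with squared distance 452. The circle on this segment as diameter has centre (0, 2) and r² = 452/4 = 113.
Check P_1: distance² to centre = 97 ≤ 113, so it lies inside.
All remaining points lie in this disk, and no smaller disk contains both endpoints, so this is the minimum enclosing circle.

113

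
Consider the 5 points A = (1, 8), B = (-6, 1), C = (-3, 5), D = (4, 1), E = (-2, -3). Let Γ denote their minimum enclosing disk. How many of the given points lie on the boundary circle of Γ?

3

By Welzl's lemma the MEC is supported by two points (diametrically opposite) or three points (on a circumcircle).
The farthest pair is A–E with squared distance 130. The circle on this segment as diameter has centre (-0.5, 2.5) and r² = 130/4 = 32.5.
Check B: distance² to centre = 32.5 ≤ 32.5, so it lies inside.
All remaining points lie in this disk, and no smaller disk contains both endpoints, so this is the minimum enclosing circle.
The points at distance exactly r from the centre are A, B, E — 3 points.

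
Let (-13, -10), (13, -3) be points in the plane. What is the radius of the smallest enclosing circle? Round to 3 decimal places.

13.463

The smallest circle enclosing two points has them as diameter endpoints.
Centre = midpoint = (0, -6.5); r² = |(-13, -10)−(13, -3)|²/4 = 725/4 = 181.25.
r = √(181.25) ≈ 13.463.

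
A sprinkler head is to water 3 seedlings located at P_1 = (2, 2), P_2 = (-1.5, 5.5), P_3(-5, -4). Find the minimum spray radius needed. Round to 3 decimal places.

Side lengths²: P_1P_2² = 24.5, P_1P_3² = 85, P_2P_3² = 102.5.
Since P_2P_3² = 102.5 < 85 + 24.5 = 109.5, the triangle is acute, so the smallest enclosing circle is the circumcircle.
Circumcentre = (-75/26, 8/13), r² = 17425/676.
r = √(17425/676) ≈ 5.077.

5.077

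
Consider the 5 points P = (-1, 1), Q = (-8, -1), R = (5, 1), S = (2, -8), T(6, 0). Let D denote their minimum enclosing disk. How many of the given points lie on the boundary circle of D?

3

By Welzl's lemma the MEC is supported by two points (diametrically opposite) or three points (on a circumcircle).
The minimum enclosing circle is determined by three boundary points: Q, S, T.
Their circumcentre is (-25/27, -83/54) with r² = 146765/2916.
The farthest remaining point R is at distance² 121169/2916 ≤ 146765/2916.
The points at distance exactly r from the centre are Q, S, T — 3 points.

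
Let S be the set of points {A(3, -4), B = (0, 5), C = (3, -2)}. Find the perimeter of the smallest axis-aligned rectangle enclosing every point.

Width = max x − min x = 3 − 0 = 3.
Height = max y − min y = 5 − (-4) = 9.
Perimeter = 2(3 + 9) = 24.

24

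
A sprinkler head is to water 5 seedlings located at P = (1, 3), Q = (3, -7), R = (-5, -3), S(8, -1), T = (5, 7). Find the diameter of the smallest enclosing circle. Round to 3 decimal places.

A smallest enclosing disk is always determined by at most three of the input points on its boundary.
The minimum enclosing circle is determined by three boundary points: Q, R, T.
Their circumcentre is (5/3, 1/3) with r² = 500/9.
The farthest remaining point S is at distance² 377/9 ≤ 500/9.
Diameter = 2r = 2√(500/9) ≈ 14.907.

14.907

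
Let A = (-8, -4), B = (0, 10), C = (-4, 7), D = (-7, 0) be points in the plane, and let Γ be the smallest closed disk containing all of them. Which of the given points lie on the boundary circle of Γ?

The minimum enclosing circle of a finite set is fixed by two of the points (as a diameter) or three (as a circumcircle).
The farthest pair is A–B with squared distance 260. The circle on this segment as diameter has centre (-4, 3) and r² = 260/4 = 65.
Check C: distance² to centre = 16 ≤ 65, so it lies inside.
All remaining points lie in this disk, and no smaller disk contains both endpoints, so this is the minimum enclosing circle.
The points at distance exactly r from the centre are A, B — 2 points.

A, B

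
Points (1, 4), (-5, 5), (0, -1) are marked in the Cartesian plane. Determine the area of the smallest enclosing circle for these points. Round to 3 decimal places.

Call the three points A, B, C in the order given.
Side lengths²: AB² = 37, AC² = 26, BC² = 61.
Since BC² = 61 < 37 + 26 = 63, the triangle is acute, so the smallest enclosing circle is the circumcircle.
Circumcentre = (-149/62, 129/62), r² = 29341/1922.
Area = π·r² = π·29341/1922 ≈ 47.959.

47.959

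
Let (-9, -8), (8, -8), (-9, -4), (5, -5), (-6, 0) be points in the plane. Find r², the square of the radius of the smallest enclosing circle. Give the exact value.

By Welzl's lemma the MEC is supported by two points (diametrically opposite) or three points (on a circumcircle).
The farthest pair is (8, -8)–(-9, -4) with squared distance 305. The circle on this segment as diameter has centre (-0.5, -6) and r² = 305/4 = 76.25.
Check (-9, -8): distance² to centre = 76.25 ≤ 76.25, so it lies inside.
All remaining points lie in this disk, and no smaller disk contains both endpoints, so this is the minimum enclosing circle.

76.25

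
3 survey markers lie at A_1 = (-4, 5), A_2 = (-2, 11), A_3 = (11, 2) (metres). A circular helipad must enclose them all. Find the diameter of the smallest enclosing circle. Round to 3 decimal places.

15.934

Side lengths²: A_1A_2² = 40, A_1A_3² = 234, A_2A_3² = 250.
Since A_2A_3² = 250 < 234 + 40 = 274, the triangle is acute, so the smallest enclosing circle is the circumcircle.
Circumcentre = (3.9375, 5.6875), r² = 63.4765625.
Diameter = 2r = 2√(63.4765625) ≈ 15.934.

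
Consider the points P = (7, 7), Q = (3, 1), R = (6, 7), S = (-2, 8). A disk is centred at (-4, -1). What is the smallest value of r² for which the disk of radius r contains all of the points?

185

The required radius is the distance from (-4, -1) to the farthest point.
Squared distances: 185, 53, 164, 85.
Maximum is 185, attained at P.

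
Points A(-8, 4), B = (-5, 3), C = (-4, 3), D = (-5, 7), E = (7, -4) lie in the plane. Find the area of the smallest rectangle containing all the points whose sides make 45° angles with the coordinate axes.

In coordinates u = x + y, v = x − y the rectangle is axis-aligned; the map (x,y)→(u,v) scales areas by 2.
u-values: -4, -2, -1, 2, 3; range = 3 − (-4) = 7.
v-values: -12, -8, -7, -12, 11; range = 11 − (-12) = 23.
Area = (7 × 23) / 2 = 80.5.

80.5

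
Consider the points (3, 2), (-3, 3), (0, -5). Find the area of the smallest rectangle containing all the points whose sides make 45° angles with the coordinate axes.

In coordinates u = x + y, v = x − y the rectangle is axis-aligned; the map (x,y)→(u,v) scales areas by 2.
u-values: 5, 0, -5; range = 5 − (-5) = 10.
v-values: 1, -6, 5; range = 5 − (-6) = 11.
Area = (10 × 11) / 2 = 55.

55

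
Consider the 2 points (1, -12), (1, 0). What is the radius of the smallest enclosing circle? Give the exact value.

6

The smallest circle enclosing two points has them as diameter endpoints.
Centre = midpoint = (1, -6); r² = |(1, -12)−(1, 0)|²/4 = 144/4 = 36.
r = √36 = 6.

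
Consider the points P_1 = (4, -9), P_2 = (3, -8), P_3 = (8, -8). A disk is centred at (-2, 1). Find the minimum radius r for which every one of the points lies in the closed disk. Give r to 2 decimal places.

13.45

The required radius is the distance from (-2, 1) to the farthest point.
Squared distances: 136, 106, 181.
Maximum is 181, attained at P_3.
r = √181 ≈ 13.45.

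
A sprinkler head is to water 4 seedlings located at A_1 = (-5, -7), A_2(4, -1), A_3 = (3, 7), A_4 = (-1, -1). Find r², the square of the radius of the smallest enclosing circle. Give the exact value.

65

The minimum enclosing circle of a finite set is fixed by two of the points (as a diameter) or three (as a circumcircle).
The farthest pair is A_1–A_3 with squared distance 260. The circle on this segment as diameter has centre (-1, 0) and r² = 260/4 = 65.
Check A_2: distance² to centre = 26 ≤ 65, so it lies inside.
All remaining points lie in this disk, and no smaller disk contains both endpoints, so this is the minimum enclosing circle.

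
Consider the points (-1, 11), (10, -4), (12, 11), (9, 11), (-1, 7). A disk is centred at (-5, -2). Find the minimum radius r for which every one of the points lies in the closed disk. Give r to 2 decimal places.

21.40

The required radius is the distance from (-5, -2) to the farthest point.
Squared distances: 185, 229, 458, 365, 97.
Maximum is 458, attained at (12, 11).
r = √458 ≈ 21.40.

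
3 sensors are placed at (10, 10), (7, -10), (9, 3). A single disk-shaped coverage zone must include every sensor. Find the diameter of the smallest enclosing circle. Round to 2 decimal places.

Call the three points A, B, C in the order given.
Side lengths²: AB² = 409, AC² = 50, BC² = 173.
Since AB² = 409 ≥ 173 + 50 = 223, the angle opposite AB is not acute, so the smallest enclosing circle has AB as diameter.
Centre = midpoint of AB = (8.5, 0), r² = 409/4 = 102.25.
Diameter = 2r = 2√(102.25) ≈ 20.22.

20.22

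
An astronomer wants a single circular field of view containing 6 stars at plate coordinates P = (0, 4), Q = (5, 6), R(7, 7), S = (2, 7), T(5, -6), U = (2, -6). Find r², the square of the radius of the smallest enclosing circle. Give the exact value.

48.5

The farthest pair is R–U with squared distance 194. The circle on this segment as diameter has centre (4.5, 0.5) and r² = 194/4 = 48.5.
Check P: distance² to centre = 32.5 ≤ 48.5, so it lies inside.
All remaining points lie in this disk, and no smaller disk contains both endpoints, so this is the minimum enclosing circle.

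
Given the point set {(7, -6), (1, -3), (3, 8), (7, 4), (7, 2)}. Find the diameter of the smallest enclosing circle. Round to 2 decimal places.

14.56

A smallest enclosing disk is always determined by at most three of the input points on its boundary.
The farthest pair is (7, -6)–(3, 8) with squared distance 212. The circle on this segment as diameter has centre (5, 1) and r² = 212/4 = 53.
Check (1, -3): distance² to centre = 32 ≤ 53, so it lies inside.
All remaining points lie in this disk, and no smaller disk contains both endpoints, so this is the minimum enclosing circle.
Diameter = 2r = 2√53 ≈ 14.56.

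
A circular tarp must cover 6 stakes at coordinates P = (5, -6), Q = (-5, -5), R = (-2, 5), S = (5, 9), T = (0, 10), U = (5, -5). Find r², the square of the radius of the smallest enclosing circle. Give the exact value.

74.74

A smallest enclosing disk is always determined by at most three of the input points on its boundary.
The minimum enclosing circle is determined by three boundary points: P, Q, S.
Their circumcentre is (0.7, 1.5) with r² = 74.74.
The farthest remaining point T is at distance² 72.74 ≤ 74.74.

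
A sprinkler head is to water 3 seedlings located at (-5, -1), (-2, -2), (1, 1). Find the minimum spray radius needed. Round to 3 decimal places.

Call the three points A, B, C in the order given.
Side lengths²: AB² = 10, AC² = 40, BC² = 18.
Since AC² = 40 ≥ 18 + 10 = 28, the angle opposite AC is not acute, so the smallest enclosing circle has AC as diameter.
Centre = midpoint of AC = (-2, 0), r² = 40/4 = 10.
r = √10 ≈ 3.162.

3.162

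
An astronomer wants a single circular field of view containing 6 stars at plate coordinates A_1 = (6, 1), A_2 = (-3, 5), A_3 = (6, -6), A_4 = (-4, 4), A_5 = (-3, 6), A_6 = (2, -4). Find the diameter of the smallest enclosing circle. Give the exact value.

A smallest enclosing disk is always determined by at most three of the input points on its boundary.
The farthest pair is A_3–A_5 with squared distance 225. The circle on this segment as diameter has centre (1.5, 0) and r² = 225/4 = 56.25.
Check A_1: distance² to centre = 21.25 ≤ 56.25, so it lies inside.
All remaining points lie in this disk, and no smaller disk contains both endpoints, so this is the minimum enclosing circle.
Diameter = 2r = 2√(56.25) = 15.

15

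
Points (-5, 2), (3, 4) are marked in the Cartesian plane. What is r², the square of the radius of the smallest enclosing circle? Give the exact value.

The smallest circle enclosing two points has them as diameter endpoints.
Centre = midpoint = (-1, 3); r² = |(-5, 2)−(3, 4)|²/4 = 68/4 = 17.

17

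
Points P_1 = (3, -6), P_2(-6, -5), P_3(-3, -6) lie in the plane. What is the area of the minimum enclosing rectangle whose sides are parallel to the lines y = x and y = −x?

In coordinates u = x + y, v = x − y the rectangle is axis-aligned; the map (x,y)→(u,v) scales areas by 2.
u-values: -3, -11, -9; range = -3 − (-11) = 8.
v-values: 9, -1, 3; range = 9 − (-1) = 10.
Area = (8 × 10) / 2 = 40.

40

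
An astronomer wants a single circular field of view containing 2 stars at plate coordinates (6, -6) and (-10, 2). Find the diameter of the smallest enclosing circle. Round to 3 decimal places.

The smallest circle enclosing two points has them as diameter endpoints.
Centre = midpoint = (-2, -2); r² = |(6, -6)−(-10, 2)|²/4 = 320/4 = 80.
Diameter = 2r = 2√80 ≈ 17.889.

17.889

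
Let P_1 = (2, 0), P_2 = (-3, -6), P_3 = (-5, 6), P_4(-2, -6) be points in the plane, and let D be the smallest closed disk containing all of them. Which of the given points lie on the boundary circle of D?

The minimum enclosing circle of a finite set is fixed by two of the points (as a diameter) or three (as a circumcircle).
The farthest pair is P_3–P_4 with squared distance 153. The circle on this segment as diameter has centre (-3.5, 0) and r² = 153/4 = 38.25.
Check P_1: distance² to centre = 30.25 ≤ 38.25, so it lies inside.
All remaining points lie in this disk, and no smaller disk contains both endpoints, so this is the minimum enclosing circle.
The points at distance exactly r from the centre are P_3, P_4 — 2 points.

P_3, P_4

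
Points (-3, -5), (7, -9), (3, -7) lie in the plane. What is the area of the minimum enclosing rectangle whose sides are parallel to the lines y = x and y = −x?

In coordinates u = x + y, v = x − y the rectangle is axis-aligned; the map (x,y)→(u,v) scales areas by 2.
u-values: -8, -2, -4; range = -2 − (-8) = 6.
v-values: 2, 16, 10; range = 16 − 2 = 14.
Area = (6 × 14) / 2 = 42.

42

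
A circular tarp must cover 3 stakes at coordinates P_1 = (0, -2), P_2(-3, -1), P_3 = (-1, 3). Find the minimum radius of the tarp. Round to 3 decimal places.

2.575

Side lengths²: P_1P_2² = 10, P_1P_3² = 26, P_2P_3² = 20.
Since P_1P_3² = 26 < 20 + 10 = 30, the triangle is acute, so the smallest enclosing circle is the circumcircle.
Circumcentre = (-6/7, 3/7), r² = 325/49.
r = √(325/49) ≈ 2.575.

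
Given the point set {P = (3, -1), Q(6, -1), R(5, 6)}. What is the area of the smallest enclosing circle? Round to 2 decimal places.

42.48

Side lengths²: PQ² = 9, PR² = 53, QR² = 50.
Since PR² = 53 < 50 + 9 = 59, the triangle is acute, so the smallest enclosing circle is the circumcircle.
Circumcentre = (4.5, 33/14), r² = 1325/98.
Area = π·r² = π·1325/98 ≈ 42.48.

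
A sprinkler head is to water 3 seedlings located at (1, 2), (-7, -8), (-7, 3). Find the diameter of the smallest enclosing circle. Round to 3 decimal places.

Call the three points A, B, C in the order given.
Side lengths²: AB² = 164, AC² = 65, BC² = 121.
Since AB² = 164 < 121 + 65 = 186, the triangle is acute, so the smallest enclosing circle is the circumcircle.
Circumcentre = (-3.625, -2.5), r² = 41.640625.
Diameter = 2r = 2√(41.640625) ≈ 12.906.

12.906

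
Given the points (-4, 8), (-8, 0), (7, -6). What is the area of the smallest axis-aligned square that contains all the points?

The bounding box has width 15 and height 14.
An axis-aligned square enclosing the set must have side ≥ max(width, height).
So the minimum side is max(15, 14) = 15.
Area = 15² = 225.

225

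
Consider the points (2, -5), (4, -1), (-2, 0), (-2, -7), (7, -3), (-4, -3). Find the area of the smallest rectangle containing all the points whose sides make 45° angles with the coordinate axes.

In coordinates u = x + y, v = x − y the rectangle is axis-aligned; the map (x,y)→(u,v) scales areas by 2.
u-values: -3, 3, -2, -9, 4, -7; range = 4 − (-9) = 13.
v-values: 7, 5, -2, 5, 10, -1; range = 10 − (-2) = 12.
Area = (13 × 12) / 2 = 78.

78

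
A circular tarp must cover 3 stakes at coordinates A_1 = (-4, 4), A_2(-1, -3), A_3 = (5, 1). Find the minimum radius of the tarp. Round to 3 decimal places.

Side lengths²: A_1A_2² = 58, A_1A_3² = 90, A_2A_3² = 52.
Since A_1A_3² = 90 < 58 + 52 = 110, the triangle is acute, so the smallest enclosing circle is the circumcircle.
Circumcentre = (2/9, 5/3), r² = 1885/81.
r = √(1885/81) ≈ 4.824.

4.824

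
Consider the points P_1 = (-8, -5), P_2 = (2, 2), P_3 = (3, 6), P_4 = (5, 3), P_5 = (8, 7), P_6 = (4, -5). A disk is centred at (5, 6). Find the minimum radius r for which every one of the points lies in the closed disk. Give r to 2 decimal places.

17.03

The required radius is the distance from (5, 6) to the farthest point.
Squared distances: 290, 25, 4, 9, 10, 122.
Maximum is 290, attained at P_1.
r = √290 ≈ 17.03.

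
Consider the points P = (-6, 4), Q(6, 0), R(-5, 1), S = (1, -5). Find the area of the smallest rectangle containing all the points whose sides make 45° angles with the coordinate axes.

In coordinates u = x + y, v = x − y the rectangle is axis-aligned; the map (x,y)→(u,v) scales areas by 2.
u-values: -2, 6, -4, -4; range = 6 − (-4) = 10.
v-values: -10, 6, -6, 6; range = 6 − (-10) = 16.
Area = (10 × 16) / 2 = 80.

80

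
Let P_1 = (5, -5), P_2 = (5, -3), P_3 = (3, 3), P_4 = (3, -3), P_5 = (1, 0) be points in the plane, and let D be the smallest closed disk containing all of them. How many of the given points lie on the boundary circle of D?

2

By Welzl's lemma the MEC is supported by two points (diametrically opposite) or three points (on a circumcircle).
The farthest pair is P_1–P_3 with squared distance 68. The circle on this segment as diameter has centre (4, -1) and r² = 68/4 = 17.
Check P_2: distance² to centre = 5 ≤ 17, so it lies inside.
All remaining points lie in this disk, and no smaller disk contains both endpoints, so this is the minimum enclosing circle.
The points at distance exactly r from the centre are P_1, P_3 — 2 points.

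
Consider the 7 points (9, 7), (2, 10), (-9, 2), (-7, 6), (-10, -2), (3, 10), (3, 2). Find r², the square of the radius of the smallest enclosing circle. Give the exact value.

The minimum enclosing circle of a finite set is fixed by two of the points (as a diameter) or three (as a circumcircle).
The farthest pair is (9, 7)–(-10, -2) with squared distance 442. The circle on this segment as diameter has centre (-0.5, 2.5) and r² = 442/4 = 110.5.
Check (2, 10): distance² to centre = 62.5 ≤ 110.5, so it lies inside.
All remaining points lie in this disk, and no smaller disk contains both endpoints, so this is the minimum enclosing circle.

110.5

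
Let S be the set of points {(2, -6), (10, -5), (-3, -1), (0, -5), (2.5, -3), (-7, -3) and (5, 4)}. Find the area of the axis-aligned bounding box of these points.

170

x ranges over [-7, 10], width 17.
y ranges over [-6, 4], height 10.
Area = 17 × 10 = 170.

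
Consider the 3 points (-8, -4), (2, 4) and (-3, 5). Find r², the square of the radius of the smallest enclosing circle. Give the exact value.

Call the three points A, B, C in the order given.
Side lengths²: AB² = 164, AC² = 106, BC² = 26.
Since AB² = 164 ≥ 106 + 26 = 132, the angle opposite AB is not acute, so the smallest enclosing circle has AB as diameter.
Centre = midpoint of AB = (-3, 0), r² = 164/4 = 41.

41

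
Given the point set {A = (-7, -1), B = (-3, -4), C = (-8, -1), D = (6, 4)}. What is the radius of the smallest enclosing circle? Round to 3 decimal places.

A smallest enclosing disk is always determined by at most three of the input points on its boundary.
The farthest pair is C–D with squared distance 221. The circle on this segment as diameter has centre (-1, 1.5) and r² = 221/4 = 55.25.
Check A: distance² to centre = 42.25 ≤ 55.25, so it lies inside.
All remaining points lie in this disk, and no smaller disk contains both endpoints, so this is the minimum enclosing circle.
r = √(55.25) ≈ 7.433.

7.433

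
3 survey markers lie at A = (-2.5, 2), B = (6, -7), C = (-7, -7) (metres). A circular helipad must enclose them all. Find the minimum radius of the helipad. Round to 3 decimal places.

Side lengths²: AB² = 153.25, AC² = 101.25, BC² = 169.
Since BC² = 169 < 153.25 + 101.25 = 254.5, the triangle is acute, so the smallest enclosing circle is the circumcircle.
Circumcentre = (-0.5, -4.625), r² = 47.890625.
r = √(47.890625) ≈ 6.920.

6.920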